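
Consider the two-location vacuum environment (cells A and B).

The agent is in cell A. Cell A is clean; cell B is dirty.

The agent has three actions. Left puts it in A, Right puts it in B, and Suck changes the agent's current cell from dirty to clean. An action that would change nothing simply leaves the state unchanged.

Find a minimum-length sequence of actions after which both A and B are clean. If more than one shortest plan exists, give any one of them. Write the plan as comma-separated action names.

Right, Suck

Right (#1): (B; A:clean, B:dirty)
Suck (#2): (B; A:clean, B:clean)
min 2: go B then Suck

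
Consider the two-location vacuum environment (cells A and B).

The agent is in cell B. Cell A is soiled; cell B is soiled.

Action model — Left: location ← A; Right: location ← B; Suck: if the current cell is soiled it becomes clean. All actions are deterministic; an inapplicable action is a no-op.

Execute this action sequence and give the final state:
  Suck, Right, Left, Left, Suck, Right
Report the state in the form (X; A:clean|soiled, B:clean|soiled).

Suck (#1): (B; A:soiled, B:clean)
Right (#2): (B; A:soiled, B:clean)
Left (#3): (A; A:soiled, B:clean)
Left (#4): (A; A:soiled, B:clean)
Suck (#5): (A; A:clean, B:clean)
Right (#6): (B; A:clean, B:clean)

(B; A:clean, B:clean)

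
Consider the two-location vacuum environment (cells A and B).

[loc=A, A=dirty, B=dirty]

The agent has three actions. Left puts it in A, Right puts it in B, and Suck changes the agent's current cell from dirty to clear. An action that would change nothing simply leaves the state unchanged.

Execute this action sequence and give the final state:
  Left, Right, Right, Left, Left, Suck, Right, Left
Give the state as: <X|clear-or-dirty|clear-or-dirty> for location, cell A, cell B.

t=1 Left ⇒ <A|dirty|dirty>
t=2 Right ⇒ <B|dirty|dirty>
t=3 Right ⇒ <B|dirty|dirty>
t=4 Left ⇒ <A|dirty|dirty>
t=5 Left ⇒ <A|dirty|dirty>
t=6 Suck ⇒ <A|clear|dirty>
t=7 Right ⇒ <B|clear|dirty>
t=8 Left ⇒ <A|clear|dirty>

<A|clear|dirty>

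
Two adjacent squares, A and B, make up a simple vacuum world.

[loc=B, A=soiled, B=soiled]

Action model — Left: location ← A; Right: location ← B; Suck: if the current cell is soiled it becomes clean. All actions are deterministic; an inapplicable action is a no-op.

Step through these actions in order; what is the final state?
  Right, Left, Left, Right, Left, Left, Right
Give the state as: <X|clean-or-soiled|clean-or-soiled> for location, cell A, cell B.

<B|soiled|soiled>

1) do Right; now <B|soiled|soiled>
2) do Left; now <A|soiled|soiled>
3) do Left; now <A|soiled|soiled>
4) do Right; now <B|soiled|soiled>
5) do Left; now <A|soiled|soiled>
6) do Left; now <A|soiled|soiled>
7) do Right; now <B|soiled|soiled>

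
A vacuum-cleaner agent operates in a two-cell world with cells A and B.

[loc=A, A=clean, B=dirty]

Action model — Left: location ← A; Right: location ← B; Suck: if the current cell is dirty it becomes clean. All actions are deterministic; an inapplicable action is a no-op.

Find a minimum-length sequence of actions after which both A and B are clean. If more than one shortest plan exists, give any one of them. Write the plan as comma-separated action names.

step 1/2 (Right): loc=B A=clean B=dirty
step 2/2 (Suck): loc=B A=clean B=clean
min 2: go B then Suck

Right, Suck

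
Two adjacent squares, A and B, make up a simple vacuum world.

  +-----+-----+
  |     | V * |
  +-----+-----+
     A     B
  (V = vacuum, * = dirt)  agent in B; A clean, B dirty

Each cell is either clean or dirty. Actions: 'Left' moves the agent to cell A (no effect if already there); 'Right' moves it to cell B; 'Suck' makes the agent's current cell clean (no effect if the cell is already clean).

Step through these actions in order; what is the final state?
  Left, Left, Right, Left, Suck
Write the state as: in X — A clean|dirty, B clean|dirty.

step 1/5 (Left): in A — A clean, B dirty
step 2/5 (Left): in A — A clean, B dirty
step 3/5 (Right): in B — A clean, B dirty
step 4/5 (Left): in A — A clean, B dirty
step 5/5 (Suck): in A — A clean, B dirty

in A — A clean, B dirty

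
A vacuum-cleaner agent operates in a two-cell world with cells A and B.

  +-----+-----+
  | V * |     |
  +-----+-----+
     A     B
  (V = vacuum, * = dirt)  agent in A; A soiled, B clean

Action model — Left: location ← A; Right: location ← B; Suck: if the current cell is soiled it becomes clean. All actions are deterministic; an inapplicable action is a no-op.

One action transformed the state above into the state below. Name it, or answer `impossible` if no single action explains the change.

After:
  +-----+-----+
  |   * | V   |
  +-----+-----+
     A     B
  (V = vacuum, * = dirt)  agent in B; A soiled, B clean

Right

try  Left: (A; A:soiled, B:clean)
try Right: (B; A:soiled, B:clean)  ← match
try  Suck: (A; A:clean, B:clean)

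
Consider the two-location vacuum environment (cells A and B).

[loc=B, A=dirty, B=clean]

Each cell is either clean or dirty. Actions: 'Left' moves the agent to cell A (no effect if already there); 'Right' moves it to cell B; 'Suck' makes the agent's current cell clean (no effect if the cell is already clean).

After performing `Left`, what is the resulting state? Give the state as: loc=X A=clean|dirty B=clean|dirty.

start: loc=B A=dirty B=clean
Left (#1): loc=A A=dirty B=clean

loc=A A=dirty B=clean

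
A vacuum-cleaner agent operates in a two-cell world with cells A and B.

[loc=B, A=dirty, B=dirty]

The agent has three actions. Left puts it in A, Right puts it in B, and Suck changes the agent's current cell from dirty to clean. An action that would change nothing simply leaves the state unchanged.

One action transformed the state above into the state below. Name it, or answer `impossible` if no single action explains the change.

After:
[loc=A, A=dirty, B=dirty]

Left

try  Left: (A; A:dirty, B:dirty)  ← match
try Right: (B; A:dirty, B:dirty)
try  Suck: (B; A:dirty, B:clean)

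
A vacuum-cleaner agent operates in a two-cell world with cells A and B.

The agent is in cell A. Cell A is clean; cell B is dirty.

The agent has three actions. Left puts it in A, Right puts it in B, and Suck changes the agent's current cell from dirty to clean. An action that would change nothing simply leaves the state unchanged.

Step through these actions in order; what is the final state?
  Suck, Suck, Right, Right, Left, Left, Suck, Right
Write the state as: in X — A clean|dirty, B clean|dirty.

in B — A clean, B dirty

1) do Suck; now in A — A clean, B dirty
2) do Suck; now in A — A clean, B dirty
3) do Right; now in B — A clean, B dirty
4) do Right; now in B — A clean, B dirty
5) do Left; now in A — A clean, B dirty
6) do Left; now in A — A clean, B dirty
7) do Suck; now in A — A clean, B dirty
8) do Right; now in B — A clean, B dirty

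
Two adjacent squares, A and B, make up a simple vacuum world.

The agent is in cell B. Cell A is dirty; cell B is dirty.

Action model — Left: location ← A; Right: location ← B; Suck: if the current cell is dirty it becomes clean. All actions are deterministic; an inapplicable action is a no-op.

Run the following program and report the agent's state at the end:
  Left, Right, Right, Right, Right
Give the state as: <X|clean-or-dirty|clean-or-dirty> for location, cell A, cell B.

1) do Left; now <A|dirty|dirty>
2) do Right; now <B|dirty|dirty>
3) do Right; now <B|dirty|dirty>
4) do Right; now <B|dirty|dirty>
5) do Right; now <B|dirty|dirty>

<B|dirty|dirty>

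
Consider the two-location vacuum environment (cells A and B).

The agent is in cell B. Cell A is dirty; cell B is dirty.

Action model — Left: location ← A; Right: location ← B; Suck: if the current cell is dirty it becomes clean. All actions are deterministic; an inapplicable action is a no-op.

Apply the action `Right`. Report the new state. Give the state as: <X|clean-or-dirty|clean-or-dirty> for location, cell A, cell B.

start: <B|dirty|dirty>
t=1 Right ⇒ <B|dirty|dirty>

<B|dirty|dirty>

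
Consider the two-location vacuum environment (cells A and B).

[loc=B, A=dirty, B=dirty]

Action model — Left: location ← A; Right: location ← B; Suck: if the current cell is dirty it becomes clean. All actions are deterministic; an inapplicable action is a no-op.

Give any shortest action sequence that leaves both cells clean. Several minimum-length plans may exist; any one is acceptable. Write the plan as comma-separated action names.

1. Suck → <B|dirty|clean>
2. Left → <A|dirty|clean>
3. Suck → <A|clean|clean>
min 3: Suck B + move + Suck A

Suck, Left, Suck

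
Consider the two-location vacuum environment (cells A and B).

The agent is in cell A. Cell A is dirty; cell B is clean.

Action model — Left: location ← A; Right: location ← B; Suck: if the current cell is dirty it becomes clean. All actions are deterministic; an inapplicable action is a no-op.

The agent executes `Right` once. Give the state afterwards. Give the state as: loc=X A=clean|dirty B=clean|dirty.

start: loc=A A=dirty B=clean
1) do Right; now loc=B A=dirty B=clean

loc=B A=dirty B=clean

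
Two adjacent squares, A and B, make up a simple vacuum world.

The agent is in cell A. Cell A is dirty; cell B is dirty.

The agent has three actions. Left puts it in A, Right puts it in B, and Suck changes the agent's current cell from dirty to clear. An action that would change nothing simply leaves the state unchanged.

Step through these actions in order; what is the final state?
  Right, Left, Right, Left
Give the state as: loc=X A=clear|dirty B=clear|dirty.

loc=A A=dirty B=dirty

t=1 Right ⇒ loc=B A=dirty B=dirty
t=2 Left ⇒ loc=A A=dirty B=dirty
t=3 Right ⇒ loc=B A=dirty B=dirty
t=4 Left ⇒ loc=A A=dirty B=dirty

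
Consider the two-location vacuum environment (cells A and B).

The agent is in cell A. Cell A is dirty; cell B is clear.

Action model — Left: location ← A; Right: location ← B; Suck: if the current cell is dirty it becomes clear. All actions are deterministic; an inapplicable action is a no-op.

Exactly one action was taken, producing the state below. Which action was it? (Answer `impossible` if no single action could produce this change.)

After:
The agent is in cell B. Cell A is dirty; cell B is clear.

try  Left: (A; A:dirty, B:clear)
try Right: (B; A:dirty, B:clear)  ← match
try  Suck: (A; A:clear, B:clear)

Right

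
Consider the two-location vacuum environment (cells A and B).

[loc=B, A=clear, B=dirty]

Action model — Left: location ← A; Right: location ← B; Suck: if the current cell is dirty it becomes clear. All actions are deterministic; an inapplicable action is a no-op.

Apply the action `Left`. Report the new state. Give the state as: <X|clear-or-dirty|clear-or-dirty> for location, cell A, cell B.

start: <B|clear|dirty>
step 1/1 (Left): <A|clear|dirty>

<A|clear|dirty>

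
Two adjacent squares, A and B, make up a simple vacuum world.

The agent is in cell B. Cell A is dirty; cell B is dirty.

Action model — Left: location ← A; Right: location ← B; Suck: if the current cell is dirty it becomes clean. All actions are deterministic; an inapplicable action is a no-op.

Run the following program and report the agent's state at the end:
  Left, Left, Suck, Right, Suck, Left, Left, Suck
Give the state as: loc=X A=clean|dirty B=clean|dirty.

1. Left → loc=A A=dirty B=dirty
2. Left → loc=A A=dirty B=dirty
3. Suck → loc=A A=clean B=dirty
4. Right → loc=B A=clean B=dirty
5. Suck → loc=B A=clean B=clean
6. Left → loc=A A=clean B=clean
7. Left → loc=A A=clean B=clean
8. Suck → loc=A A=clean B=clean

loc=A A=clean B=clean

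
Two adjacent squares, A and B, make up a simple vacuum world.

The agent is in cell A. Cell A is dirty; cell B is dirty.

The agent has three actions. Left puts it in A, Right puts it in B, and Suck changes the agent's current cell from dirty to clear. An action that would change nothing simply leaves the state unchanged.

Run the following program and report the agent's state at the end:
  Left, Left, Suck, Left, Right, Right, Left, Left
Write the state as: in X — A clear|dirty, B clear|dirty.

in A — A clear, B dirty

1. Left → in A — A dirty, B dirty
2. Left → in A — A dirty, B dirty
3. Suck → in A — A clear, B dirty
4. Left → in A — A clear, B dirty
5. Right → in B — A clear, B dirty
6. Right → in B — A clear, B dirty
7. Left → in A — A clear, B dirty
8. Left → in A — A clear, B dirty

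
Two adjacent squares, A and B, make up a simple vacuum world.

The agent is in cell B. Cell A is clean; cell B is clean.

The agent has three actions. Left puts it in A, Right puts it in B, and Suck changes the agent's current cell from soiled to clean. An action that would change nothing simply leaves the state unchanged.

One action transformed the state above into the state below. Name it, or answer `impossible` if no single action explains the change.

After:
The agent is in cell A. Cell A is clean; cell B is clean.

Left

try  Left: <A|clean|clean>  ← match
try Right: <B|clean|clean>
try  Suck: <B|clean|clean>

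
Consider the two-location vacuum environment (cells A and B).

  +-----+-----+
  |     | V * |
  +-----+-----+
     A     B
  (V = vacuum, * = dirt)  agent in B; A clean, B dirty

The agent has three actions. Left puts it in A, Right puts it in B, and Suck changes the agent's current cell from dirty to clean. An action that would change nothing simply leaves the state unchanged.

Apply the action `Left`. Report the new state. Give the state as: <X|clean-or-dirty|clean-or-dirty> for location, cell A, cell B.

start: <B|clean|dirty>
Left (#1): <A|clean|dirty>

<A|clean|dirty>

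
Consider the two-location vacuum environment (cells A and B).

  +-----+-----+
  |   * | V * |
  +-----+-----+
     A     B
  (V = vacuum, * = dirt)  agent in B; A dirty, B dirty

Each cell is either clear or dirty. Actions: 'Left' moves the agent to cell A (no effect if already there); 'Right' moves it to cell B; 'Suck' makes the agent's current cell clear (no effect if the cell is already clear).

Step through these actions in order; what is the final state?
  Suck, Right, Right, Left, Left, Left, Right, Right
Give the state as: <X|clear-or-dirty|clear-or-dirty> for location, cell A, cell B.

1) do Suck; now <B|dirty|clear>
2) do Right; now <B|dirty|clear>
3) do Right; now <B|dirty|clear>
4) do Left; now <A|dirty|clear>
5) do Left; now <A|dirty|clear>
6) do Left; now <A|dirty|clear>
7) do Right; now <B|dirty|clear>
8) do Right; now <B|dirty|clear>

<B|dirty|clear>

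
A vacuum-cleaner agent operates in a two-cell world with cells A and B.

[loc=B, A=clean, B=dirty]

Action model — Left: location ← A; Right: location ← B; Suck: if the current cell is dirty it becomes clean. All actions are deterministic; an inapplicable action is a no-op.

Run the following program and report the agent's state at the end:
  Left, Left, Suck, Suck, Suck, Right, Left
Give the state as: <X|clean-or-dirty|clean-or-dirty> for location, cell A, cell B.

<A|clean|dirty>

[1] after Left: <A|clean|dirty>
[2] after Left: <A|clean|dirty>
[3] after Suck: <A|clean|dirty>
[4] after Suck: <A|clean|dirty>
[5] after Suck: <A|clean|dirty>
[6] after Right: <B|clean|dirty>
[7] after Left: <A|clean|dirty>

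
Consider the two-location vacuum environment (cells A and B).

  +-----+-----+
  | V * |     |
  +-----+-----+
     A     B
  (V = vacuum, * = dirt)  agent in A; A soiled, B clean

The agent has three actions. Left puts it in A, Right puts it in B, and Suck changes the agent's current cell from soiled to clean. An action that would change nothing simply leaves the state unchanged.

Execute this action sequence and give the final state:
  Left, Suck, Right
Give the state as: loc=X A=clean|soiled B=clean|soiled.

1. Left → loc=A A=soiled B=clean
2. Suck → loc=A A=clean B=clean
3. Right → loc=B A=clean B=clean

loc=B A=clean B=clean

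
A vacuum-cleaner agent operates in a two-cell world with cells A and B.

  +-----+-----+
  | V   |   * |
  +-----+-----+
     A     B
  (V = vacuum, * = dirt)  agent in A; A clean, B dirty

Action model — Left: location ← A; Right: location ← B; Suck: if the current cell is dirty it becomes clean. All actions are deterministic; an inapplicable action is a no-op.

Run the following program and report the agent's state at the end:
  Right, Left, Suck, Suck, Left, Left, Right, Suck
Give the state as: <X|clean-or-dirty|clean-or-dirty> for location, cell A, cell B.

step 1/8 (Right): <B|clean|dirty>
step 2/8 (Left): <A|clean|dirty>
step 3/8 (Suck): <A|clean|dirty>
step 4/8 (Suck): <A|clean|dirty>
step 5/8 (Left): <A|clean|dirty>
step 6/8 (Left): <A|clean|dirty>
step 7/8 (Right): <B|clean|dirty>
step 8/8 (Suck): <B|clean|clean>

<B|clean|clean>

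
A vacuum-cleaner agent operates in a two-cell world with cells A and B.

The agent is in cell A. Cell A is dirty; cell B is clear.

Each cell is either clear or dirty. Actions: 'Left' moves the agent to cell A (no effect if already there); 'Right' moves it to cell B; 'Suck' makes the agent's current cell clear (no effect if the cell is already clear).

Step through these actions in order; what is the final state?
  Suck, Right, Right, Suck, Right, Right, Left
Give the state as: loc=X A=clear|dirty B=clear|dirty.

loc=A A=clear B=clear

1) do Suck; now loc=A A=clear B=clear
2) do Right; now loc=B A=clear B=clear
3) do Right; now loc=B A=clear B=clear
4) do Suck; now loc=B A=clear B=clear
5) do Right; now loc=B A=clear B=clear
6) do Right; now loc=B A=clear B=clear
7) do Left; now loc=A A=clear B=clear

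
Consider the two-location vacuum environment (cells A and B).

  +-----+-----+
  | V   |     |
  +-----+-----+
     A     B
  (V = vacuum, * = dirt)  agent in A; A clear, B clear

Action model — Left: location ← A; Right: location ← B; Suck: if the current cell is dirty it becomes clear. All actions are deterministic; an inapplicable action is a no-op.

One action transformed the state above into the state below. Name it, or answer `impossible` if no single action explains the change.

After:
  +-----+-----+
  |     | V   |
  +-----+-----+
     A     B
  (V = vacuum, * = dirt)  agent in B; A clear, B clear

Right

try  Left: loc=A A=clear B=clear
try Right: loc=B A=clear B=clear  ← match
try  Suck: loc=A A=clear B=clear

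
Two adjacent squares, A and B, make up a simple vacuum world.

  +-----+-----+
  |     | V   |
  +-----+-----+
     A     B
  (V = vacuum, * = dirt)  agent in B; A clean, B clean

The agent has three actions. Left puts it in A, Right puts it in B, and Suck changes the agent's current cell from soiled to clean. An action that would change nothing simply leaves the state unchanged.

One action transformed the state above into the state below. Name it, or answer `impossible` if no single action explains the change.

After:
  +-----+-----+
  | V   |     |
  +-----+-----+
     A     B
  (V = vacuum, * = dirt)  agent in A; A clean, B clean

Left

try  Left: (A; A:clean, B:clean)  ← match
try Right: (B; A:clean, B:clean)
try  Suck: (B; A:clean, B:clean)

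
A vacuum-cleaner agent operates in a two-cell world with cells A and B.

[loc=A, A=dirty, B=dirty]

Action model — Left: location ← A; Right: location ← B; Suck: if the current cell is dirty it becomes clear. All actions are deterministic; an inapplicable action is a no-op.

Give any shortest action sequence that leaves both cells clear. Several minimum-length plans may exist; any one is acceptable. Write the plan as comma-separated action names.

Suck (#1): (A; A:clear, B:dirty)
Right (#2): (B; A:clear, B:dirty)
Suck (#3): (B; A:clear, B:clear)
min 3: Suck A + move + Suck B

Suck, Right, Suck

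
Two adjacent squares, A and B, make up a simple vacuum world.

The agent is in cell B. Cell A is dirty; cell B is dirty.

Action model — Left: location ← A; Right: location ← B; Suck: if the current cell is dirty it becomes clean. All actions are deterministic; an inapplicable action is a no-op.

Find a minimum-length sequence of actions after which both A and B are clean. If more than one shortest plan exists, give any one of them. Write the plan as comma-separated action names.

[1] after Suck: in B — A dirty, B clean
[2] after Left: in A — A dirty, B clean
[3] after Suck: in A — A clean, B clean
min 3: Suck B + move + Suck A

Suck, Left, Suck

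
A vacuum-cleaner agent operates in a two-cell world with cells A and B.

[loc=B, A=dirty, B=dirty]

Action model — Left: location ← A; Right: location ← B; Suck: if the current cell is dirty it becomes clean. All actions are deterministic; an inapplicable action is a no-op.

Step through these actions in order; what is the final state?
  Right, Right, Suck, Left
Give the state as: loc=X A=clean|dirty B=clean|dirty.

loc=A A=dirty B=clean

[1] after Right: loc=B A=dirty B=dirty
[2] after Right: loc=B A=dirty B=dirty
[3] after Suck: loc=B A=dirty B=clean
[4] after Left: loc=A A=dirty B=clean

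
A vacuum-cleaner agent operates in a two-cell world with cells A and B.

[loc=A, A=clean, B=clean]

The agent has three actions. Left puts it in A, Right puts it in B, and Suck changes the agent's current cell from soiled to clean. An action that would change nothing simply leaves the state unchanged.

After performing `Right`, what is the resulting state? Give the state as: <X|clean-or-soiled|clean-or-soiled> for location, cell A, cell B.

start: <A|clean|clean>
1. Right → <B|clean|clean>

<B|clean|clean>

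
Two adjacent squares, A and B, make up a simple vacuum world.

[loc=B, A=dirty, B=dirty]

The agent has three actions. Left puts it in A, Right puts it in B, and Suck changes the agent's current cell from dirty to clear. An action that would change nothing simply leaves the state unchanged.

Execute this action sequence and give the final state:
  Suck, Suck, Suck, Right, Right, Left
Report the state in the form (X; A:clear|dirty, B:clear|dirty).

(A; A:dirty, B:clear)

Suck (#1): (B; A:dirty, B:clear)
Suck (#2): (B; A:dirty, B:clear)
Suck (#3): (B; A:dirty, B:clear)
Right (#4): (B; A:dirty, B:clear)
Right (#5): (B; A:dirty, B:clear)
Left (#6): (A; A:dirty, B:clear)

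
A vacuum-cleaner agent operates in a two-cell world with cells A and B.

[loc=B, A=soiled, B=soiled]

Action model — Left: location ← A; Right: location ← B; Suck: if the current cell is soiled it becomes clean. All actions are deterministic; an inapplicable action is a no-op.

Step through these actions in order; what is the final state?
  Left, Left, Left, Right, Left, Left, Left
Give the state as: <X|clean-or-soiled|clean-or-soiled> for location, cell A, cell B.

<A|soiled|soiled>

t=1 Left ⇒ <A|soiled|soiled>
t=2 Left ⇒ <A|soiled|soiled>
t=3 Left ⇒ <A|soiled|soiled>
t=4 Right ⇒ <B|soiled|soiled>
t=5 Left ⇒ <A|soiled|soiled>
t=6 Left ⇒ <A|soiled|soiled>
t=7 Left ⇒ <A|soiled|soiled>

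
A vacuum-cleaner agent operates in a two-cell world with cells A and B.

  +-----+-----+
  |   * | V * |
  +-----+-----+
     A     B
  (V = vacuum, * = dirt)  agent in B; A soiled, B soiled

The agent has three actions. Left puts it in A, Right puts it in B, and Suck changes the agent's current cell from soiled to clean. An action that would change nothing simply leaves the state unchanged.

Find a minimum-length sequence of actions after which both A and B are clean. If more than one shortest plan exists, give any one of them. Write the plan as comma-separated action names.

Suck (#1): in B — A soiled, B clean
Left (#2): in A — A soiled, B clean
Suck (#3): in A — A clean, B clean
min 3: Suck B + move + Suck A

Suck, Left, Suck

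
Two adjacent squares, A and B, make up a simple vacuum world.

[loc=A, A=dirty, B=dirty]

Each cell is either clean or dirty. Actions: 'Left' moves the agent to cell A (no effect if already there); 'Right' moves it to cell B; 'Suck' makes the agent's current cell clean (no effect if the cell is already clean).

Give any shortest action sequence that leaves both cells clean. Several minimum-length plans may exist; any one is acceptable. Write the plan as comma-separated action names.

t=1 Suck ⇒ <A|clean|dirty>
t=2 Right ⇒ <B|clean|dirty>
t=3 Suck ⇒ <B|clean|clean>
min 3: Suck A + move + Suck B

Suck, Right, Suck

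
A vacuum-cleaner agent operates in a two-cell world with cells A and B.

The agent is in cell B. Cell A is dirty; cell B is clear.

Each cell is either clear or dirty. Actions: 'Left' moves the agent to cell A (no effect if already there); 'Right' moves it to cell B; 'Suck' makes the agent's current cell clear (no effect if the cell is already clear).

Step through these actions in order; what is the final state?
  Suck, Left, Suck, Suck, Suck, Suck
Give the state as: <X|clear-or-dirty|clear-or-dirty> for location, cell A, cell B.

<A|clear|clear>

step 1/6 (Suck): <B|dirty|clear>
step 2/6 (Left): <A|dirty|clear>
step 3/6 (Suck): <A|clear|clear>
step 4/6 (Suck): <A|clear|clear>
step 5/6 (Suck): <A|clear|clear>
step 6/6 (Suck): <A|clear|clear>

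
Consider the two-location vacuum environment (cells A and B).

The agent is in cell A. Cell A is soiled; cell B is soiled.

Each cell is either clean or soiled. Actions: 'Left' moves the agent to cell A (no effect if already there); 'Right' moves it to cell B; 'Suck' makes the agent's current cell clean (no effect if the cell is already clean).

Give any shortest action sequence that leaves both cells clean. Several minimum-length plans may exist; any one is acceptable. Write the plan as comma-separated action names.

Suck, Right, Suck

step 1/3 (Suck): in A — A clean, B soiled
step 2/3 (Right): in B — A clean, B soiled
step 3/3 (Suck): in B — A clean, B clean
min 3: Suck A + move + Suck B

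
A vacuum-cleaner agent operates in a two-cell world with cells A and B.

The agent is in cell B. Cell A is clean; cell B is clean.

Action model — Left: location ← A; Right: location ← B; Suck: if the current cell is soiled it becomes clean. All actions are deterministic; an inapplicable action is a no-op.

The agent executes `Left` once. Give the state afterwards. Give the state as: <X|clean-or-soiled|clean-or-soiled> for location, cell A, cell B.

start: <B|clean|clean>
Left (#1): <A|clean|clean>

<A|clean|clean>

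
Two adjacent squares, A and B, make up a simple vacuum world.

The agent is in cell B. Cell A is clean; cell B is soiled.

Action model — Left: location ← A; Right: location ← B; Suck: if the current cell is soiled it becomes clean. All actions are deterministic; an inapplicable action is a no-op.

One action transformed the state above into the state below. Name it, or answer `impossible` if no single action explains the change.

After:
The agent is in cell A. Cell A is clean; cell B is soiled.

try  Left: loc=A A=clean B=soiled  ← match
try Right: loc=B A=clean B=soiled
try  Suck: loc=B A=clean B=clean

Left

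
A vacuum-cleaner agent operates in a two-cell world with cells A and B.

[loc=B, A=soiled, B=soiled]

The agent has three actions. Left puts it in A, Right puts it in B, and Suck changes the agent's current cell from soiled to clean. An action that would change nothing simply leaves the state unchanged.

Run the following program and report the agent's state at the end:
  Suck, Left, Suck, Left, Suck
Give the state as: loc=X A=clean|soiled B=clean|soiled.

[1] after Suck: loc=B A=soiled B=clean
[2] after Left: loc=A A=soiled B=clean
[3] after Suck: loc=A A=clean B=clean
[4] after Left: loc=A A=clean B=clean
[5] after Suck: loc=A A=clean B=clean

loc=A A=clean B=clean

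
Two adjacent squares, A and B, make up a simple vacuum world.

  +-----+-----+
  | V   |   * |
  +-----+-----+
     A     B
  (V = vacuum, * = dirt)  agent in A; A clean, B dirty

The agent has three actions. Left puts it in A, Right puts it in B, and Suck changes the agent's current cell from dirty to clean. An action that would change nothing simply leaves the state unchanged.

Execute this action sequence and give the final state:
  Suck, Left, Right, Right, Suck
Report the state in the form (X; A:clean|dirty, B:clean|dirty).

(B; A:clean, B:clean)

1) do Suck; now (A; A:clean, B:dirty)
2) do Left; now (A; A:clean, B:dirty)
3) do Right; now (B; A:clean, B:dirty)
4) do Right; now (B; A:clean, B:dirty)
5) do Suck; now (B; A:clean, B:clean)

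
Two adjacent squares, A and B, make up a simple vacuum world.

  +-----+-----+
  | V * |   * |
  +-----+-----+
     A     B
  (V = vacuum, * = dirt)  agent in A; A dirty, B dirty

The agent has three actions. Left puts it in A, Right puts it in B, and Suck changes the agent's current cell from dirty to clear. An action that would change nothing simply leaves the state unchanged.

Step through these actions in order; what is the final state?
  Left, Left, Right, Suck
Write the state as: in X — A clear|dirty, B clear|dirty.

in B — A dirty, B clear

t=1 Left ⇒ in A — A dirty, B dirty
t=2 Left ⇒ in A — A dirty, B dirty
t=3 Right ⇒ in B — A dirty, B dirty
t=4 Suck ⇒ in B — A dirty, B clear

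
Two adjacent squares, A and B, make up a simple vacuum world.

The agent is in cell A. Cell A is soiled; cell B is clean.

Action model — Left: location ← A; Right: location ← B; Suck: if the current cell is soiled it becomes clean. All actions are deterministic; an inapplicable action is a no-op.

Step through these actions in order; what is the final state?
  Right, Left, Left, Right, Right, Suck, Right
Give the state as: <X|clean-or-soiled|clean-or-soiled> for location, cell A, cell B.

<B|soiled|clean>

Right (#1): <B|soiled|clean>
Left (#2): <A|soiled|clean>
Left (#3): <A|soiled|clean>
Right (#4): <B|soiled|clean>
Right (#5): <B|soiled|clean>
Suck (#6): <B|soiled|clean>
Right (#7): <B|soiled|clean>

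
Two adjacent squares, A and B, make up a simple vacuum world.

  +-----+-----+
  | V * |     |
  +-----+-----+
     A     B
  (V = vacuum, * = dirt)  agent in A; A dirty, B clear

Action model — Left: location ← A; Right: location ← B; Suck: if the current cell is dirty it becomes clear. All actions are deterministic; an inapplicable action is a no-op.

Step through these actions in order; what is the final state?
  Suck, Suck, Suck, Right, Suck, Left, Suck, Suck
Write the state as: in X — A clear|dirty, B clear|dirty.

in A — A clear, B clear

1. Suck → in A — A clear, B clear
2. Suck → in A — A clear, B clear
3. Suck → in A — A clear, B clear
4. Right → in B — A clear, B clear
5. Suck → in B — A clear, B clear
6. Left → in A — A clear, B clear
7. Suck → in A — A clear, B clear
8. Suck → in A — A clear, B clear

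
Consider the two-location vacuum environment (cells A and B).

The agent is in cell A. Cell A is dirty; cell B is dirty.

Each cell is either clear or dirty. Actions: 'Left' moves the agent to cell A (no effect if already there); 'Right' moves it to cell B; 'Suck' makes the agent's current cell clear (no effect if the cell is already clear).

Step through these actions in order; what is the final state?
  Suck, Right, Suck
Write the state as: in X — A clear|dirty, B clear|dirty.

step 1/3 (Suck): in A — A clear, B dirty
step 2/3 (Right): in B — A clear, B dirty
step 3/3 (Suck): in B — A clear, B clear

in B — A clear, B clear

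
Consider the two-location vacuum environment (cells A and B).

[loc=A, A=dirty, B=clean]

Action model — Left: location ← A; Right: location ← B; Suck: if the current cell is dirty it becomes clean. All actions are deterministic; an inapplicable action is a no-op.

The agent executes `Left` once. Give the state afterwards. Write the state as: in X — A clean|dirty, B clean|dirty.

in A — A dirty, B clean

start: in A — A dirty, B clean
t=1 Left ⇒ in A — A dirty, B clean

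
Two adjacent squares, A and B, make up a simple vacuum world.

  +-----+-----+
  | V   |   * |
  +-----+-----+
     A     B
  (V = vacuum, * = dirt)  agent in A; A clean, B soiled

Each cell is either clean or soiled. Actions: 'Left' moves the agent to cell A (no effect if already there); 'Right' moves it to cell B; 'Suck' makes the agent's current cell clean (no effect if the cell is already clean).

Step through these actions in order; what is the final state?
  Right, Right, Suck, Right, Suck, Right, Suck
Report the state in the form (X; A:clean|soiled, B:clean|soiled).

(B; A:clean, B:clean)

1) do Right; now (B; A:clean, B:soiled)
2) do Right; now (B; A:clean, B:soiled)
3) do Suck; now (B; A:clean, B:clean)
4) do Right; now (B; A:clean, B:clean)
5) do Suck; now (B; A:clean, B:clean)
6) do Right; now (B; A:clean, B:clean)
7) do Suck; now (B; A:clean, B:clean)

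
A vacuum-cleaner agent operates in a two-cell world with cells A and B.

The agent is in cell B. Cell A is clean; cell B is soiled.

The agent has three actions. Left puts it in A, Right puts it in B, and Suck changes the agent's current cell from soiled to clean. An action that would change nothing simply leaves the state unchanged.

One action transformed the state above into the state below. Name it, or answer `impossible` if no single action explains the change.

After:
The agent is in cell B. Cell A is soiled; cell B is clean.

try  Left: in A — A clean, B soiled
try Right: in B — A clean, B soiled
try  Suck: in B — A clean, B clean
no single action produces the after-state

impossible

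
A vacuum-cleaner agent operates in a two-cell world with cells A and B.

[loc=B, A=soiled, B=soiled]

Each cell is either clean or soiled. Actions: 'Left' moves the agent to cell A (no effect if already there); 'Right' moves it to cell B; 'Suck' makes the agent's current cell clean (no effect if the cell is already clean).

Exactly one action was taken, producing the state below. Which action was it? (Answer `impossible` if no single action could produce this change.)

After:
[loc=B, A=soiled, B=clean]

try  Left: in A — A soiled, B soiled
try Right: in B — A soiled, B soiled
try  Suck: in B — A soiled, B clean  ← match

Suck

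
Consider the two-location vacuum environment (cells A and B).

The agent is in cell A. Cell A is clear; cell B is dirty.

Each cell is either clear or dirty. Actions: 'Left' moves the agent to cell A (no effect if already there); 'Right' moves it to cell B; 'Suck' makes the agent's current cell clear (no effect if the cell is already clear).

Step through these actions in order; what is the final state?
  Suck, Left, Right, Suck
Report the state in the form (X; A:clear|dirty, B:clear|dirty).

(B; A:clear, B:clear)

step 1/4 (Suck): (A; A:clear, B:dirty)
step 2/4 (Left): (A; A:clear, B:dirty)
step 3/4 (Right): (B; A:clear, B:dirty)
step 4/4 (Suck): (B; A:clear, B:clear)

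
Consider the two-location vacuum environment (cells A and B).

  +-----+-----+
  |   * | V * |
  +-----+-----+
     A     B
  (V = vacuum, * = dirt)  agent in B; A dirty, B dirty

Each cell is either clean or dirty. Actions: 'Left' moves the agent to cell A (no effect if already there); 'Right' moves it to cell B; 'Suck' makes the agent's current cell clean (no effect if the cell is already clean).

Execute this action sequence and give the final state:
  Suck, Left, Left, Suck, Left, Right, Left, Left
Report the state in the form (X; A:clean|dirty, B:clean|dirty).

[1] after Suck: (B; A:dirty, B:clean)
[2] after Left: (A; A:dirty, B:clean)
[3] after Left: (A; A:dirty, B:clean)
[4] after Suck: (A; A:clean, B:clean)
[5] after Left: (A; A:clean, B:clean)
[6] after Right: (B; A:clean, B:clean)
[7] after Left: (A; A:clean, B:clean)
[8] after Left: (A; A:clean, B:clean)

(A; A:clean, B:clean)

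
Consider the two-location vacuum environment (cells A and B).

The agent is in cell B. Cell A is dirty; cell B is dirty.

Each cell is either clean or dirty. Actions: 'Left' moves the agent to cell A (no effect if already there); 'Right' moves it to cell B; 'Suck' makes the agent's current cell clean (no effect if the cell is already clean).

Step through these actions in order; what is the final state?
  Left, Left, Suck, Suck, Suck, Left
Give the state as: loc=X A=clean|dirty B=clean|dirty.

step 1/6 (Left): loc=A A=dirty B=dirty
step 2/6 (Left): loc=A A=dirty B=dirty
step 3/6 (Suck): loc=A A=clean B=dirty
step 4/6 (Suck): loc=A A=clean B=dirty
step 5/6 (Suck): loc=A A=clean B=dirty
step 6/6 (Left): loc=A A=clean B=dirty

loc=A A=clean B=dirty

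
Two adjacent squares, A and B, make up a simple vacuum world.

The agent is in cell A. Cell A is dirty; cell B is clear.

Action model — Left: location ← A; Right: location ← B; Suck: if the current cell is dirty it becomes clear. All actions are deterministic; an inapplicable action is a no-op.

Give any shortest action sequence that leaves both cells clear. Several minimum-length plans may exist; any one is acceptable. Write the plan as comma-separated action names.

t=1 Suck ⇒ in A — A clear, B clear
min 1: A is dirty, one Suck

Suck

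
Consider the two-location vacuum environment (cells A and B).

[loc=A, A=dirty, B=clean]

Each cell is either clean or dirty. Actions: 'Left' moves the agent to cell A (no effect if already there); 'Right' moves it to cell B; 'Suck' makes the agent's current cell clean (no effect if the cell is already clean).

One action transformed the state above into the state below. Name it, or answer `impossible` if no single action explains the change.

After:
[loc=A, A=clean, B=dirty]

try  Left: (A; A:dirty, B:clean)
try Right: (B; A:dirty, B:clean)
try  Suck: (A; A:clean, B:clean)
no single action produces the after-state

impossible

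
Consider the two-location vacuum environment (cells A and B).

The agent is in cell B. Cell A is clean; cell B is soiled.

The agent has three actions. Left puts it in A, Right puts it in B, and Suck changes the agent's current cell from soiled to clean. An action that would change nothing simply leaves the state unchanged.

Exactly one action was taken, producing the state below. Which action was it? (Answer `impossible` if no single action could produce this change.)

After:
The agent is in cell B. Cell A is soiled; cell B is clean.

impossible

try  Left: in A — A clean, B soiled
try Right: in B — A clean, B soiled
try  Suck: in B — A clean, B clean
no single action produces the after-state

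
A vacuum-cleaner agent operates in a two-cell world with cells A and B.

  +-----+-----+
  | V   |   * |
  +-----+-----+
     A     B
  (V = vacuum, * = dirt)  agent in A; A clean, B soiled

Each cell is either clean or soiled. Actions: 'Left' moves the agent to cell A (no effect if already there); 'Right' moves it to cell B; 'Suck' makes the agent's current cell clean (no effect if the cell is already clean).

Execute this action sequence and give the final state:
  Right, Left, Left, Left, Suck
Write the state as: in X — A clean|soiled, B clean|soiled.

in A — A clean, B soiled

Right (#1): in B — A clean, B soiled
Left (#2): in A — A clean, B soiled
Left (#3): in A — A clean, B soiled
Left (#4): in A — A clean, B soiled
Suck (#5): in A — A clean, B soiled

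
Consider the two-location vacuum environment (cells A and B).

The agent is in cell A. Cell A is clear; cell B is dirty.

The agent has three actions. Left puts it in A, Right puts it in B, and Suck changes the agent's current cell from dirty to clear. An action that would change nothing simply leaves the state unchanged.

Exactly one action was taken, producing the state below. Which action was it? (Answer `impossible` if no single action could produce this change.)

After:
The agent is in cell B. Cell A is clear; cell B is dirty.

try  Left: (A; A:clear, B:dirty)
try Right: (B; A:clear, B:dirty)  ← match
try  Suck: (A; A:clear, B:dirty)

Right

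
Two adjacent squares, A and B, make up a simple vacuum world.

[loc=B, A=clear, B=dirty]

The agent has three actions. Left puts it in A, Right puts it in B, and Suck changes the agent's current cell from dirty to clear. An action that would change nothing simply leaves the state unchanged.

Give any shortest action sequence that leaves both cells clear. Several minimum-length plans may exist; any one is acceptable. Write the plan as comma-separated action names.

t=1 Suck ⇒ loc=B A=clear B=clear
min 1: B is dirty, one Suck

Suck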